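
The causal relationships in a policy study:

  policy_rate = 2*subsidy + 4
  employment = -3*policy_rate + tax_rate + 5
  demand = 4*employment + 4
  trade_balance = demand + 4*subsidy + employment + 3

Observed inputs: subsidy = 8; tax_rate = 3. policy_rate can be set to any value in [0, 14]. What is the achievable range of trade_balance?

-131 to 79

Intervening on policy_rate fixes its value directly, overriding its dependence on subsidy.
Substituting into the employment equation gives employment = -3*policy_rate + 8.
Substituting into the demand equation gives demand = -12*policy_rate + 36.
Substituting into the trade_balance equation gives trade_balance = -15*policy_rate + 79.
Linear in policy_rate, so extremes are at the endpoints: policy_rate = 0 gives trade_balance = 79; policy_rate = 14 gives trade_balance = -131.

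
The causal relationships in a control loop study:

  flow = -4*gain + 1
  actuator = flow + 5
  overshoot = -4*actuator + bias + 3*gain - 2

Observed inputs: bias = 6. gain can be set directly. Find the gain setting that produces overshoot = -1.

Substituting into the actuator equation gives actuator = -4*gain + 6.
This gives overshoot = 19*gain - 20.
Solve 19*gain - 20 = -1: gain = (-1 + 20) / 19 = 1.

gain = 1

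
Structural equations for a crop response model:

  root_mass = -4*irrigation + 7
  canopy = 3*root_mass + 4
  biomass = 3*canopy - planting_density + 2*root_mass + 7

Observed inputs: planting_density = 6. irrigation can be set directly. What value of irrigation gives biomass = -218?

irrigation = 7

Substituting into the canopy equation gives canopy = -12*irrigation + 25.
Substituting into the biomass equation gives biomass = -44*irrigation + 90.
Solve -44*irrigation + 90 = -218: irrigation = (-218 - 90) / -44 = 7.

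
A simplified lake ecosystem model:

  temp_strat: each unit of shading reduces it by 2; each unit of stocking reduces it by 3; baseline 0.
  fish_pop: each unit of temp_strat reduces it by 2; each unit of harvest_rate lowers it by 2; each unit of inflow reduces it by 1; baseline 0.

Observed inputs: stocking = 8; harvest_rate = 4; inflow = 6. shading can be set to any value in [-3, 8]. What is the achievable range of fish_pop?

22 to 66

Substituting into the temp_strat equation gives temp_strat = -2*shading - 24.
Substituting into the fish_pop equation gives fish_pop = 4*shading + 34.
Linear in shading, so extremes are at the endpoints: shading = -3 gives fish_pop = 22; shading = 8 gives fish_pop = 66.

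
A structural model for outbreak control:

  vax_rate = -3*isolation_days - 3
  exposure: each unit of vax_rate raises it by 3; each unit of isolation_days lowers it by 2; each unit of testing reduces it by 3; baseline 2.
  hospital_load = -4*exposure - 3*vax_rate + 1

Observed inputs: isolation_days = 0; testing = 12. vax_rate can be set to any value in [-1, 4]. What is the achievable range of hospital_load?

77 to 152

Intervening on vax_rate fixes its value directly, overriding its dependence on isolation_days.
Substituting into the exposure equation gives exposure = 3*vax_rate - 34.
This gives hospital_load = -15*vax_rate + 137.
Linear in vax_rate, so extremes are at the endpoints: vax_rate = -1 gives hospital_load = 152; vax_rate = 4 gives hospital_load = 77.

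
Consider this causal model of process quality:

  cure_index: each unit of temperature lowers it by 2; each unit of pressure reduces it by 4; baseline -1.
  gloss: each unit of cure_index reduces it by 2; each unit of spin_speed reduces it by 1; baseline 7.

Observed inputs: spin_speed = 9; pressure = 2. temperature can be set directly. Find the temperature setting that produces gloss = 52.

Substituting into the cure_index equation gives cure_index = -2*temperature - 9.
Substituting into the gloss equation gives gloss = 4*temperature + 16.
Solve 4*temperature + 16 = 52: temperature = (52 - 16) / 4 = 9.

temperature = 9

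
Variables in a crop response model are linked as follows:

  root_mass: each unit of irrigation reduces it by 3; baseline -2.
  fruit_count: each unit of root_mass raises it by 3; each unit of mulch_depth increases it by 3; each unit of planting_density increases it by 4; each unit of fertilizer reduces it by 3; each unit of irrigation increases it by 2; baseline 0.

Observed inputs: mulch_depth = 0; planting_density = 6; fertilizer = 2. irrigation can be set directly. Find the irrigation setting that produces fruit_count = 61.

Substituting into the fruit_count equation gives fruit_count = -7*irrigation + 12.
Solve -7*irrigation + 12 = 61: irrigation = (61 - 12) / -7 = -7.

irrigation = -7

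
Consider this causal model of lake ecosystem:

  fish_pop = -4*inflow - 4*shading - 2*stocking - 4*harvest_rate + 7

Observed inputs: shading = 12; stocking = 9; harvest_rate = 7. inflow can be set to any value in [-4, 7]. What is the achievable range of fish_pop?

-115 to -71

Substituting into the fish_pop equation gives fish_pop = -4*inflow - 87.
Linear in inflow, so extremes are at the endpoints: inflow = -4 gives fish_pop = -71; inflow = 7 gives fish_pop = -115.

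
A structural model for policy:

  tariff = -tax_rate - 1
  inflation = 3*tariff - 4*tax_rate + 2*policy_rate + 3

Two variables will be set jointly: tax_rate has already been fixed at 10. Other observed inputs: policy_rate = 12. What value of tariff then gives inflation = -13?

tariff = 0

With tax_rate held at 10:
Intervening on tariff fixes its value directly, overriding its dependence on tax_rate.
Substituting into the inflation equation gives inflation = 3*tariff - 13.
Solve 3*tariff - 13 = -13: tariff = (-13 + 13) / 3 = 0.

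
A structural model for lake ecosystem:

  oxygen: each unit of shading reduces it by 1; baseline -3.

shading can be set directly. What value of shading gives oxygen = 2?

Solve -shading - 3 = 2: shading = (2 + 3) / -1 = -5.

shading = -5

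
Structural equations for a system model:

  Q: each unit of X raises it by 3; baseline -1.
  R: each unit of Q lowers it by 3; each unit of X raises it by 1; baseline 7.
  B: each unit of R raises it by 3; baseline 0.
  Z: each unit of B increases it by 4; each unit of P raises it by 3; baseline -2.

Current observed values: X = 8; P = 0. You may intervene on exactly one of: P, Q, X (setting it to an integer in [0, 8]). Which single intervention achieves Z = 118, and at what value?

Intervening on P: Z = 3*P - 650. Reaching 118 requires P = 256, outside [0, 8].
Intervening on Q: Z = -36*Q + 178. Reaching 118 requires Q = 5/3, not an integer.
Intervening on X: with other inputs at their observed values, Z = -96*X + 118. Solving for 118 gives X = 0, within [0, 8].

set X = 0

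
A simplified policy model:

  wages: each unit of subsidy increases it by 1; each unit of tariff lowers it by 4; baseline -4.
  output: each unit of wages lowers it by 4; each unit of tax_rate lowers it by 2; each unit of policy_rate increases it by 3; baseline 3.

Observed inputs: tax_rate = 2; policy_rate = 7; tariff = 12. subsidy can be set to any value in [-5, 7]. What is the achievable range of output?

200 to 248

Substituting into the wages equation gives wages = subsidy - 52.
Substituting into the output equation gives output = -4*subsidy + 228.
Linear in subsidy, so extremes are at the endpoints: subsidy = -5 gives output = 248; subsidy = 7 gives output = 200.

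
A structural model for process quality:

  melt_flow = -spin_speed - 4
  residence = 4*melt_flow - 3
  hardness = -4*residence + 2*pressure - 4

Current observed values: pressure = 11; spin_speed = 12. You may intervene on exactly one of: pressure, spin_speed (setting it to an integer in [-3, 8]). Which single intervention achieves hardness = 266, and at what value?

Intervening on pressure: with other inputs at their observed values, hardness = 2*pressure + 264. Solving for 266 gives pressure = 1, within [-3, 8].
Intervening on spin_speed: hardness = 16*spin_speed + 94. Reaching 266 requires spin_speed = 43/4, not an integer.

set pressure = 1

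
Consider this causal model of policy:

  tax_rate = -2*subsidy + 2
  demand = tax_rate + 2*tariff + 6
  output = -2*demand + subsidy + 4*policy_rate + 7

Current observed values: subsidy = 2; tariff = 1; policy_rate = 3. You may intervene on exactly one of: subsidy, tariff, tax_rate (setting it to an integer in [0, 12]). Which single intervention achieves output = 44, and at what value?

Intervening on subsidy: with other inputs at their observed values, output = 5*subsidy - 1. Solving for 44 gives subsidy = 9, within [0, 12].
Intervening on tariff: output = -4*tariff + 13. Reaching 44 requires tariff = -31/4, not an integer.
Intervening on tax_rate: output = -2*tax_rate + 5. Reaching 44 requires tax_rate = -39/2, not an integer.

set subsidy = 9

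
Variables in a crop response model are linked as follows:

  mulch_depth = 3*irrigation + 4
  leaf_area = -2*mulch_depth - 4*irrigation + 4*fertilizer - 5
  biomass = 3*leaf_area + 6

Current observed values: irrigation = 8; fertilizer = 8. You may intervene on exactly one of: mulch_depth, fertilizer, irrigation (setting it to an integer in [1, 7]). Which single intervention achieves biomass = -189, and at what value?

set fertilizer = 7

Intervening on mulch_depth: biomass = -6*mulch_depth - 9. Reaching -189 requires mulch_depth = 30, outside [1, 7].
Intervening on fertilizer: with other inputs at their observed values, biomass = 12*fertilizer - 273. Solving for -189 gives fertilizer = 7, within [1, 7].
Intervening on irrigation: biomass = -30*irrigation + 63. Reaching -189 requires irrigation = 42/5, not an integer.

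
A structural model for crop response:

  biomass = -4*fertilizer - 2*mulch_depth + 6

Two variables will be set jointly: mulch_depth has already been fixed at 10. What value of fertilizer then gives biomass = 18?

With mulch_depth held at 10:
Substituting into the biomass equation gives biomass = -4*fertilizer - 14.
Solve -4*fertilizer - 14 = 18: fertilizer = (18 + 14) / -4 = -8.

fertilizer = -8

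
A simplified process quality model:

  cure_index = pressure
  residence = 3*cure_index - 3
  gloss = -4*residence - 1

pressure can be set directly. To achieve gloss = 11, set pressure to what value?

Substituting into the residence equation gives residence = 3*pressure - 3.
gloss becomes -12*pressure + 11.
Solve -12*pressure + 11 = 11: pressure = (11 - 11) / -12 = 0.

pressure = 0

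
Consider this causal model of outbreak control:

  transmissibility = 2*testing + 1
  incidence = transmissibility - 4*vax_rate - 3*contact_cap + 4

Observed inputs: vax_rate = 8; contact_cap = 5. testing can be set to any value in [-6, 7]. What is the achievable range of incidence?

Substituting into the incidence equation gives incidence = 2*testing - 42.
Linear in testing, so extremes are at the endpoints: testing = -6 gives incidence = -54; testing = 7 gives incidence = -28.

-54 to -28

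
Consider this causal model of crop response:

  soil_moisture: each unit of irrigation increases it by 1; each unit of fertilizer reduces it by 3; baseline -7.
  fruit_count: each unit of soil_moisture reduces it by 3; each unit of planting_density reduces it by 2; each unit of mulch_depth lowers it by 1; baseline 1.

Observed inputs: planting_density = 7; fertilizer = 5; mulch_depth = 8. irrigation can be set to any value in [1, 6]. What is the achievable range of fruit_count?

27 to 42

Substituting into the soil_moisture equation gives soil_moisture = irrigation - 22.
Substituting into the fruit_count equation gives fruit_count = -3*irrigation + 45.
Linear in irrigation, so extremes are at the endpoints: irrigation = 1 gives fruit_count = 42; irrigation = 6 gives fruit_count = 27.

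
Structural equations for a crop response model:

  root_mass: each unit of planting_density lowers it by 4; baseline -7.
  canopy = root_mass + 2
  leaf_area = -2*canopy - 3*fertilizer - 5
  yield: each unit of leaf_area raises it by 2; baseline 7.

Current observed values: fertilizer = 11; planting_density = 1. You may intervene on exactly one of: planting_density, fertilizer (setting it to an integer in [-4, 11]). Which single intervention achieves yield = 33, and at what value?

Intervening on planting_density: yield = 16*planting_density - 49. Reaching 33 requires planting_density = 41/8, not an integer.
Intervening on fertilizer: with other inputs at their observed values, yield = -6*fertilizer + 33. Solving for 33 gives fertilizer = 0, within [-4, 11].

set fertilizer = 0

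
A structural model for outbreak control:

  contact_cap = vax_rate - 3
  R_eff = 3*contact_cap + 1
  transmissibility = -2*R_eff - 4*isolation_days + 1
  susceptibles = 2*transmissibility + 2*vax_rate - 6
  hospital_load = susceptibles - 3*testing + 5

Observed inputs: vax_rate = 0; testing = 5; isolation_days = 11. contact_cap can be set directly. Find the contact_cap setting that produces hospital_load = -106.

Intervening on contact_cap fixes its value directly, overriding its dependence on vax_rate.
Substituting into the transmissibility equation gives transmissibility = -6*contact_cap - 45.
susceptibles becomes -12*contact_cap - 96.
Substituting into the hospital_load equation gives hospital_load = -12*contact_cap - 106.
Solve -12*contact_cap - 106 = -106: contact_cap = (-106 + 106) / -12 = 0.

contact_cap = 0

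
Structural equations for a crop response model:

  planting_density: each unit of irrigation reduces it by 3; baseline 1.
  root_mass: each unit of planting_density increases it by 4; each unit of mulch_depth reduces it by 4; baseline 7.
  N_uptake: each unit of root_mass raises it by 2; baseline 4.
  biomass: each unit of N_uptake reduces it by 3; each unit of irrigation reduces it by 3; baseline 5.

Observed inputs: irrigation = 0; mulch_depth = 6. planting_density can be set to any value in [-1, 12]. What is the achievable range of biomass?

-193 to 119

Intervening on planting_density fixes its value directly, overriding its dependence on irrigation.
Substituting into the root_mass equation gives root_mass = 4*planting_density - 17.
Substituting into the N_uptake equation gives N_uptake = 8*planting_density - 30.
This gives biomass = -24*planting_density + 95.
Linear in planting_density, so extremes are at the endpoints: planting_density = -1 gives biomass = 119; planting_density = 12 gives biomass = -193.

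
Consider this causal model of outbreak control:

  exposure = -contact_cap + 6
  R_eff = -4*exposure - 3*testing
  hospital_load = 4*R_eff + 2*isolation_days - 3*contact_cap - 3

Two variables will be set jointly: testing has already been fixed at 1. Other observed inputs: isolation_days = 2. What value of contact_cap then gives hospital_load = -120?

With testing held at 1:
Substituting into the R_eff equation gives R_eff = 4*contact_cap - 27.
Substituting into the hospital_load equation gives hospital_load = 13*contact_cap - 107.
Solve 13*contact_cap - 107 = -120: contact_cap = (-120 + 107) / 13 = -1.

contact_cap = -1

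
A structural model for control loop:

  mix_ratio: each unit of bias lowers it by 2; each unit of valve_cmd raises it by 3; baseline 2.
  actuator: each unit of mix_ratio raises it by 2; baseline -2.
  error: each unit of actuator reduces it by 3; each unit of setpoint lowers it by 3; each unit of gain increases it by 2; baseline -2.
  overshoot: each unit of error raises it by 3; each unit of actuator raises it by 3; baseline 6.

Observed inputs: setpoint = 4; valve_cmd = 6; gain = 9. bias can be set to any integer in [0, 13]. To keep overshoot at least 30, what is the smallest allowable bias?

Substituting into the mix_ratio equation gives mix_ratio = -2*bias + 20.
actuator becomes -4*bias + 38.
So error = 12*bias - 110.
Substituting into the overshoot equation gives overshoot = 24*bias - 210.
Require 24*bias - 210 ≥ 30, so bias ≥ 10.
The smallest integer in [0, 13] satisfying this is 10.

bias = 10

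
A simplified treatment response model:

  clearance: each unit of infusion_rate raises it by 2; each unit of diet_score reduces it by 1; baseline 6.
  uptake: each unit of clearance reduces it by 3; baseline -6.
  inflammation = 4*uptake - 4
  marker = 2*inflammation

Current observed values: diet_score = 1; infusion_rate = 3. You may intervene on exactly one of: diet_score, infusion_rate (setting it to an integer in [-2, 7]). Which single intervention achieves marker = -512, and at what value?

Intervening on diet_score: marker = 24*diet_score - 344. Reaching -512 requires diet_score = -7, outside [-2, 7].
Intervening on infusion_rate: with other inputs at their observed values, marker = -48*infusion_rate - 176. Solving for -512 gives infusion_rate = 7, within [-2, 7].

set infusion_rate = 7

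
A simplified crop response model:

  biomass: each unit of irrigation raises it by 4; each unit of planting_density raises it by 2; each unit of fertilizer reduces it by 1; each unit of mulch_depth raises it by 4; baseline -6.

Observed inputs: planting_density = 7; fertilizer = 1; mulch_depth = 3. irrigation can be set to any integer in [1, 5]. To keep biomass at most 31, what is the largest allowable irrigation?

Substituting into the biomass equation gives biomass = 4*irrigation + 19.
Require 4*irrigation + 19 ≤ 31, so irrigation ≤ 3.
The largest integer in [1, 5] satisfying this is 3.

irrigation = 3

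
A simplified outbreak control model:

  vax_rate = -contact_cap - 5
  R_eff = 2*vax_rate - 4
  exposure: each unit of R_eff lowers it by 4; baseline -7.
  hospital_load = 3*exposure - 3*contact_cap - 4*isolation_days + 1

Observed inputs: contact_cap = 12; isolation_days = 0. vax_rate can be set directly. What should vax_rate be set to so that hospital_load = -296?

Intervening on vax_rate fixes its value directly, overriding its dependence on contact_cap.
Substituting into the exposure equation gives exposure = -8*vax_rate + 9.
So hospital_load = -24*vax_rate - 8.
Solve -24*vax_rate - 8 = -296: vax_rate = (-296 + 8) / -24 = 12.

vax_rate = 12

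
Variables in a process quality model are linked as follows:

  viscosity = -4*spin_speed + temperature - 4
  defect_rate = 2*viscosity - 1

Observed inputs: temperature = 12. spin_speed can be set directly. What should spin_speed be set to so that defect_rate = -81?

spin_speed = 12

Substituting into the viscosity equation gives viscosity = -4*spin_speed + 8.
defect_rate becomes -8*spin_speed + 15.
Solve -8*spin_speed + 15 = -81: spin_speed = (-81 - 15) / -8 = 12.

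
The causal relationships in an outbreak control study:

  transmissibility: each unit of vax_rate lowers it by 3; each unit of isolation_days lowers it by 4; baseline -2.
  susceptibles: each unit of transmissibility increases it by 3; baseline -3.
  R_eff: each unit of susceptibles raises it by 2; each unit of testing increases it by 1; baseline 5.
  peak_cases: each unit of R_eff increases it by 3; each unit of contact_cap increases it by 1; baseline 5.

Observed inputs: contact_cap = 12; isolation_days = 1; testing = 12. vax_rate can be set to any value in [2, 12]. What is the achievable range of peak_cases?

-706 to -166

Substituting into the transmissibility equation gives transmissibility = -3*vax_rate - 6.
susceptibles becomes -9*vax_rate - 21.
This gives R_eff = -18*vax_rate - 25.
Substituting into the peak_cases equation gives peak_cases = -54*vax_rate - 58.
Linear in vax_rate, so extremes are at the endpoints: vax_rate = 2 gives peak_cases = -166; vax_rate = 12 gives peak_cases = -706.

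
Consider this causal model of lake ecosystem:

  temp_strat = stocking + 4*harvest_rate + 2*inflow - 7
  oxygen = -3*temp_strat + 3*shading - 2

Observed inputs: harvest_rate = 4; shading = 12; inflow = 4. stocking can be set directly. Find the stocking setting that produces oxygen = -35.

stocking = 6

Substituting into the temp_strat equation gives temp_strat = stocking + 17.
So oxygen = -3*stocking - 17.
Solve -3*stocking - 17 = -35: stocking = (-35 + 17) / -3 = 6.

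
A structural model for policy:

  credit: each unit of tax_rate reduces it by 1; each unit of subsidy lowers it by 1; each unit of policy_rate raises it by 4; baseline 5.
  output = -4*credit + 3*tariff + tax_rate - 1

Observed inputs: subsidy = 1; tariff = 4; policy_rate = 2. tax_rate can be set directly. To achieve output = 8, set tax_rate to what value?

tax_rate = 9

Substituting into the credit equation gives credit = -tax_rate + 12.
This gives output = 5*tax_rate - 37.
Solve 5*tax_rate - 37 = 8: tax_rate = (8 + 37) / 5 = 9.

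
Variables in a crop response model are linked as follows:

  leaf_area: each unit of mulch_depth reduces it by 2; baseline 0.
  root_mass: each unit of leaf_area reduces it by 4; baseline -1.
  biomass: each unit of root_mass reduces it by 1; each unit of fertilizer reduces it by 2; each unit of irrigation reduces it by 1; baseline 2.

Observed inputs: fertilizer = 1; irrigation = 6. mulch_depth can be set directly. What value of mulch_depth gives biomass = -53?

mulch_depth = 6

Substituting into the root_mass equation gives root_mass = 8*mulch_depth - 1.
biomass becomes -8*mulch_depth - 5.
Solve -8*mulch_depth - 5 = -53: mulch_depth = (-53 + 5) / -8 = 6.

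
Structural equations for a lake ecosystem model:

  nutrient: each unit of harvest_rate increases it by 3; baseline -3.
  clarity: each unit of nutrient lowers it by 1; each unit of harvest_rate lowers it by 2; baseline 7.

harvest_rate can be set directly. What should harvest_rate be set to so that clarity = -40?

Substituting into the clarity equation gives clarity = -5*harvest_rate + 10.
Solve -5*harvest_rate + 10 = -40: harvest_rate = (-40 - 10) / -5 = 10.

harvest_rate = 10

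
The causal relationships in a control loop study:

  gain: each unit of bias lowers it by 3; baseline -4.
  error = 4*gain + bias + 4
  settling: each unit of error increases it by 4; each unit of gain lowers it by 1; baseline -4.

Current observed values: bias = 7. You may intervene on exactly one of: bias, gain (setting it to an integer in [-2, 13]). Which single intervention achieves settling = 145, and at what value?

set gain = 7

Intervening on bias: settling = -41*bias - 48. Reaching 145 requires bias = -193/41, not an integer.
Intervening on gain: with other inputs at their observed values, settling = 15*gain + 40. Solving for 145 gives gain = 7, within [-2, 13].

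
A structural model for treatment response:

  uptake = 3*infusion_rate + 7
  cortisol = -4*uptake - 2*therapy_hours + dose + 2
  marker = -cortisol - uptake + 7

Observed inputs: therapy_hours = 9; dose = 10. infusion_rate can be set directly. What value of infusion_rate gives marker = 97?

Substituting into the cortisol equation gives cortisol = -12*infusion_rate - 34.
marker becomes 9*infusion_rate + 34.
Solve 9*infusion_rate + 34 = 97: infusion_rate = (97 - 34) / 9 = 7.

infusion_rate = 7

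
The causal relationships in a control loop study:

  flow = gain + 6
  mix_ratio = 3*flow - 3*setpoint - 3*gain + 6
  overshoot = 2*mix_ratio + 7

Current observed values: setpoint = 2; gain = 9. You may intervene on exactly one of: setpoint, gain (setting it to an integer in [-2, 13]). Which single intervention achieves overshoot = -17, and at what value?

set setpoint = 12

Intervening on setpoint: with other inputs at their observed values, overshoot = -6*setpoint + 55. Solving for -17 gives setpoint = 12, within [-2, 13].
Intervening on gain: the paths from gain to overshoot cancel (net effect zero), leaving overshoot = 43; -17 is unreachable this way.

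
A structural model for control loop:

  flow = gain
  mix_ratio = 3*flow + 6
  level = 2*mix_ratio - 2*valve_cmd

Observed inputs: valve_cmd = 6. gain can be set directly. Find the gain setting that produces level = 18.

gain = 3

Substituting into the mix_ratio equation gives mix_ratio = 3*gain + 6.
Substituting into the level equation gives level = 6*gain.
Solve 6*gain = 18: gain = 18 / 6 = 3.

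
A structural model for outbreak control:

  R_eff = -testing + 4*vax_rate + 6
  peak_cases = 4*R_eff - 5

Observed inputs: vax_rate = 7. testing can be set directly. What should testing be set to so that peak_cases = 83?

testing = 12

Substituting into the R_eff equation gives R_eff = -testing + 34.
peak_cases becomes -4*testing + 131.
Solve -4*testing + 131 = 83: testing = (83 - 131) / -4 = 12.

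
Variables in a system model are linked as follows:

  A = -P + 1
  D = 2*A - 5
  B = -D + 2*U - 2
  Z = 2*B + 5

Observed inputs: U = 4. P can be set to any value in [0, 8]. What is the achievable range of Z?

23 to 55

Substituting into the D equation gives D = -2*P - 3.
This gives B = 2*P + 9.
Substituting into the Z equation gives Z = 4*P + 23.
Linear in P, so extremes are at the endpoints: P = 0 gives Z = 23; P = 8 gives Z = 55.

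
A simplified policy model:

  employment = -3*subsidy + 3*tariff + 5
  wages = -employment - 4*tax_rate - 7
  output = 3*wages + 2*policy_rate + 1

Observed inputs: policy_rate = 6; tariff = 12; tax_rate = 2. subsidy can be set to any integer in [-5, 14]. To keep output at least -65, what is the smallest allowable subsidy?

Substituting into the employment equation gives employment = -3*subsidy + 41.
Substituting into the wages equation gives wages = 3*subsidy - 56.
This gives output = 9*subsidy - 155.
Require 9*subsidy - 155 ≥ -65, so subsidy ≥ 10.
The smallest integer in [-5, 14] satisfying this is 10.

subsidy = 10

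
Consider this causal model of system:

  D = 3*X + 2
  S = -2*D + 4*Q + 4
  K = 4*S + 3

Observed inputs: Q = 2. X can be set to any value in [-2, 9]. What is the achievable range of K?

-181 to 83

Substituting into the S equation gives S = -6*X + 8.
This gives K = -24*X + 35.
Linear in X, so extremes are at the endpoints: X = -2 gives K = 83; X = 9 gives K = -181.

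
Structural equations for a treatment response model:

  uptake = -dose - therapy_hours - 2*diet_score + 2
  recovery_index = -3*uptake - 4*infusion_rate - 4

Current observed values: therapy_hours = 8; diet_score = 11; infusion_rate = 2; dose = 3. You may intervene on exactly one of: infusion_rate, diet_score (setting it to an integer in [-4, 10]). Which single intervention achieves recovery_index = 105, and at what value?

Intervening on infusion_rate: with other inputs at their observed values, recovery_index = -4*infusion_rate + 89. Solving for 105 gives infusion_rate = -4, within [-4, 10].
Intervening on diet_score: recovery_index = 6*diet_score + 15. Reaching 105 requires diet_score = 15, outside [-4, 10].

set infusion_rate = -4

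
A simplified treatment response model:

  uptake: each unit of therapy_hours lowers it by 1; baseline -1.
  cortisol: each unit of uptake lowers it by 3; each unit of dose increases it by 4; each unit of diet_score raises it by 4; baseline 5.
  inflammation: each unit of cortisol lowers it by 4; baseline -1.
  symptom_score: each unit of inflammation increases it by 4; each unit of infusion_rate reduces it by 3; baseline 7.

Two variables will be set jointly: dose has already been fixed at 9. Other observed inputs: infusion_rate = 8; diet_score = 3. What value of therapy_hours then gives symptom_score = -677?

With dose held at 9:
Substituting into the cortisol equation gives cortisol = 3*therapy_hours + 56.
inflammation becomes -12*therapy_hours - 225.
So symptom_score = -48*therapy_hours - 917.
Solve -48*therapy_hours - 917 = -677: therapy_hours = (-677 + 917) / -48 = -5.

therapy_hours = -5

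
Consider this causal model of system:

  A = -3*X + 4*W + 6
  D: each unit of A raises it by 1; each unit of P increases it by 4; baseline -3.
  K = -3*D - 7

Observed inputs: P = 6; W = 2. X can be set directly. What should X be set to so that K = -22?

Substituting into the A equation gives A = -3*X + 14.
Substituting into the D equation gives D = -3*X + 35.
Substituting into the K equation gives K = 9*X - 112.
Solve 9*X - 112 = -22: X = (-22 + 112) / 9 = 10.

X = 10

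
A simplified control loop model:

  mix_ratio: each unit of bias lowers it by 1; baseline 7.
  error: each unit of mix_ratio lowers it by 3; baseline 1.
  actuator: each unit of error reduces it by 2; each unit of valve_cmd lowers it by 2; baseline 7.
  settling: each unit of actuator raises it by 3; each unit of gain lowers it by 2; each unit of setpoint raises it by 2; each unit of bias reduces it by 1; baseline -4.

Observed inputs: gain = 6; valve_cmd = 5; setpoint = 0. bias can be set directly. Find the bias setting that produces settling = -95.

Substituting into the error equation gives error = 3*bias - 20.
Substituting into the actuator equation gives actuator = -6*bias + 37.
So settling = -19*bias + 95.
Solve -19*bias + 95 = -95: bias = (-95 - 95) / -19 = 10.

bias = 10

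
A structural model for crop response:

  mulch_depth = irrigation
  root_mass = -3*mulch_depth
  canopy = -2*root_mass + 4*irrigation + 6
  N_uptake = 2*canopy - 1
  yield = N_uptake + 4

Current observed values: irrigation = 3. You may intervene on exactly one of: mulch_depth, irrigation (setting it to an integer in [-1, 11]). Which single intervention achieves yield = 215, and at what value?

set irrigation = 10

Intervening on mulch_depth: yield = 12*mulch_depth + 39. Reaching 215 requires mulch_depth = 44/3, not an integer.
Intervening on irrigation: with other inputs at their observed values, yield = 20*irrigation + 15. Solving for 215 gives irrigation = 10, within [-1, 11].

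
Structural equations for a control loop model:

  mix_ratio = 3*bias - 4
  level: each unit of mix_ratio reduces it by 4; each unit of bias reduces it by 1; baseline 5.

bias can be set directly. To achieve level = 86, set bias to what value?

bias = -5

Substituting into the level equation gives level = -13*bias + 21.
Solve -13*bias + 21 = 86: bias = (86 - 21) / -13 = -5.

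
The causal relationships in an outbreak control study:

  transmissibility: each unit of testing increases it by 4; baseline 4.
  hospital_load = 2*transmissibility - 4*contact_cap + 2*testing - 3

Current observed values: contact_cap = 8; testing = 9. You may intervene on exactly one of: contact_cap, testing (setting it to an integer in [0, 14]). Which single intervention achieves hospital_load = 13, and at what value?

Intervening on contact_cap: hospital_load = -4*contact_cap + 95. Reaching 13 requires contact_cap = 41/2, not an integer.
Intervening on testing: with other inputs at their observed values, hospital_load = 10*testing - 27. Solving for 13 gives testing = 4, within [0, 14].

set testing = 4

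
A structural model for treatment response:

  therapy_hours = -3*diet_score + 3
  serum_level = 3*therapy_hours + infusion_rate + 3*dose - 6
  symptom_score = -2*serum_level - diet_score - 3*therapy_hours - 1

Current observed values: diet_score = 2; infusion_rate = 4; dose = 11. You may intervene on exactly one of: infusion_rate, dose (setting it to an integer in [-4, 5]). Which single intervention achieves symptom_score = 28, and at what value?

set dose = 0

Intervening on infusion_rate: symptom_score = -2*infusion_rate - 30. Reaching 28 requires infusion_rate = -29, outside [-4, 5].
Intervening on dose: with other inputs at their observed values, symptom_score = -6*dose + 28. Solving for 28 gives dose = 0, within [-4, 5].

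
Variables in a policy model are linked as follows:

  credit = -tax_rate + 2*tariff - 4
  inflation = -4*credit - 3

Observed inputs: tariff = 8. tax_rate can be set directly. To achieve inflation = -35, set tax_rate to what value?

tax_rate = 4

Substituting into the credit equation gives credit = -tax_rate + 12.
inflation becomes 4*tax_rate - 51.
Solve 4*tax_rate - 51 = -35: tax_rate = (-35 + 51) / 4 = 4.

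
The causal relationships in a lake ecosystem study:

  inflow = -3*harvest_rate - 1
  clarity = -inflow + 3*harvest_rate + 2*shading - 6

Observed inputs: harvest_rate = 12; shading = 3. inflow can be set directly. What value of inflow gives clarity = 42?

inflow = -6

Intervening on inflow fixes its value directly, overriding its dependence on harvest_rate.
Substituting into the clarity equation gives clarity = -inflow + 36.
Solve -inflow + 36 = 42: inflow = (42 - 36) / -1 = -6.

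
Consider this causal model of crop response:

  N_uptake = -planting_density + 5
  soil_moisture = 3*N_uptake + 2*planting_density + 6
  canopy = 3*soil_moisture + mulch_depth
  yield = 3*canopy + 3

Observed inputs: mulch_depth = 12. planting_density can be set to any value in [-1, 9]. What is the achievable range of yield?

Substituting into the soil_moisture equation gives soil_moisture = -planting_density + 21.
This gives canopy = -3*planting_density + 75.
yield becomes -9*planting_density + 228.
Linear in planting_density, so extremes are at the endpoints: planting_density = -1 gives yield = 237; planting_density = 9 gives yield = 147.

147 to 237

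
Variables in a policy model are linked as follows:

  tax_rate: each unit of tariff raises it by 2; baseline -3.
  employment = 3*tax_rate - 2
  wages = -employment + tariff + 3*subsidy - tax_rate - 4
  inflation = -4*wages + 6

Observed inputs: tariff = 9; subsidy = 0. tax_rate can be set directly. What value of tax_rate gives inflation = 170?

Intervening on tax_rate fixes its value directly, overriding its dependence on tariff.
Substituting into the wages equation gives wages = -4*tax_rate + 7.
This gives inflation = 16*tax_rate - 22.
Solve 16*tax_rate - 22 = 170: tax_rate = (170 + 22) / 16 = 12.

tax_rate = 12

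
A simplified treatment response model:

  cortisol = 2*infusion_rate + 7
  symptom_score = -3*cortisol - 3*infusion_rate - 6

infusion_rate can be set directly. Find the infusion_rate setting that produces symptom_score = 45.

infusion_rate = -8

Substituting into the symptom_score equation gives symptom_score = -9*infusion_rate - 27.
Solve -9*infusion_rate - 27 = 45: infusion_rate = (45 + 27) / -9 = -8.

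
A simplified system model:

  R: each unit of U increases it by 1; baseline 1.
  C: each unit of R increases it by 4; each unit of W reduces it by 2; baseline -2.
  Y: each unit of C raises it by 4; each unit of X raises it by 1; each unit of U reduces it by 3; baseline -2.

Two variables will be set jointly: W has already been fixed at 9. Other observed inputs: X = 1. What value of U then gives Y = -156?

With W held at 9:
Substituting into the C equation gives C = 4*U - 16.
This gives Y = 13*U - 65.
Solve 13*U - 65 = -156: U = (-156 + 65) / 13 = -7.

U = -7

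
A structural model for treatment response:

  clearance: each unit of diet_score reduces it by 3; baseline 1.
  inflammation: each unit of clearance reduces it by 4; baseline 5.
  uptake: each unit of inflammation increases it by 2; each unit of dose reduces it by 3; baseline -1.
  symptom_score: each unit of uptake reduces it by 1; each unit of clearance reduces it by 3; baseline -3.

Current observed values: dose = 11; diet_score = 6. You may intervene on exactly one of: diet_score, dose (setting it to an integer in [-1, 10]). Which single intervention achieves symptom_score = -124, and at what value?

set diet_score = 10

Intervening on diet_score: with other inputs at their observed values, symptom_score = -15*diet_score + 26. Solving for -124 gives diet_score = 10, within [-1, 10].
Intervening on dose: symptom_score = 3*dose - 97. Reaching -124 requires dose = -9, outside [-1, 10].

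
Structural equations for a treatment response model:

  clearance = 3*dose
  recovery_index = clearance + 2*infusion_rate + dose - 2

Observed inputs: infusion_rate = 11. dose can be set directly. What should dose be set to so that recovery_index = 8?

Substituting into the recovery_index equation gives recovery_index = 4*dose + 20.
Solve 4*dose + 20 = 8: dose = (8 - 20) / 4 = -3.

dose = -3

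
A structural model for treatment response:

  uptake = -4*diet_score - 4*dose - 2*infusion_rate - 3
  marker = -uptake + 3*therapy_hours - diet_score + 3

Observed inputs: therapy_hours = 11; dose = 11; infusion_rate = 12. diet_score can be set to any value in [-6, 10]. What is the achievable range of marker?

Substituting into the uptake equation gives uptake = -4*diet_score - 71.
Substituting into the marker equation gives marker = 3*diet_score + 107.
Linear in diet_score, so extremes are at the endpoints: diet_score = -6 gives marker = 89; diet_score = 10 gives marker = 137.

89 to 137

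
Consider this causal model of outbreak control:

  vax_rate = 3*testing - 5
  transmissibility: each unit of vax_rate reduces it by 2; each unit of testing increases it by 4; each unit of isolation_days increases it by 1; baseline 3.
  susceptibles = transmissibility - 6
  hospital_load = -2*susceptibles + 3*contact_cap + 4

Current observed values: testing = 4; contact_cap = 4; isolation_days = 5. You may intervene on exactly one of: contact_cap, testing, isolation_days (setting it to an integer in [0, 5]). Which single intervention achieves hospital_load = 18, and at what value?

Intervening on contact_cap: hospital_load = 3*contact_cap - 4. Reaching 18 requires contact_cap = 22/3, not an integer.
Intervening on testing: hospital_load = 4*testing - 8. Reaching 18 requires testing = 13/2, not an integer.
Intervening on isolation_days: with other inputs at their observed values, hospital_load = -2*isolation_days + 18. Solving for 18 gives isolation_days = 0, within [0, 5].

set isolation_days = 0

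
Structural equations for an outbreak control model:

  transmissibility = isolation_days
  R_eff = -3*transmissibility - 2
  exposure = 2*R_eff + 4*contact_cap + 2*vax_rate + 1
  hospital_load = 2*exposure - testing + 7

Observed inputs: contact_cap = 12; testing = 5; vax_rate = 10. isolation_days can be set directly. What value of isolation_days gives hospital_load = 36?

Substituting into the R_eff equation gives R_eff = -3*isolation_days - 2.
Substituting into the exposure equation gives exposure = -6*isolation_days + 65.
So hospital_load = -12*isolation_days + 132.
Solve -12*isolation_days + 132 = 36: isolation_days = (36 - 132) / -12 = 8.

isolation_days = 8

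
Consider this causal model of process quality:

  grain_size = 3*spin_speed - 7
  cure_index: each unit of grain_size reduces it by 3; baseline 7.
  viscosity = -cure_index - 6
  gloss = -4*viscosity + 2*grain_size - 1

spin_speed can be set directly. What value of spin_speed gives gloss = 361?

spin_speed = -8

Substituting into the cure_index equation gives cure_index = -9*spin_speed + 28.
Substituting into the viscosity equation gives viscosity = 9*spin_speed - 34.
Substituting into the gloss equation gives gloss = -30*spin_speed + 121.
Solve -30*spin_speed + 121 = 361: spin_speed = (361 - 121) / -30 = -8.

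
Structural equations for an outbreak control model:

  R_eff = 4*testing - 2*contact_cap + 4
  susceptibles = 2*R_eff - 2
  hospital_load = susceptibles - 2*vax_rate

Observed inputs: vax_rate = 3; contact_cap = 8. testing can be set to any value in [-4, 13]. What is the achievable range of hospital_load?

Substituting into the R_eff equation gives R_eff = 4*testing - 12.
susceptibles becomes 8*testing - 26.
This gives hospital_load = 8*testing - 32.
Linear in testing, so extremes are at the endpoints: testing = -4 gives hospital_load = -64; testing = 13 gives hospital_load = 72.

-64 to 72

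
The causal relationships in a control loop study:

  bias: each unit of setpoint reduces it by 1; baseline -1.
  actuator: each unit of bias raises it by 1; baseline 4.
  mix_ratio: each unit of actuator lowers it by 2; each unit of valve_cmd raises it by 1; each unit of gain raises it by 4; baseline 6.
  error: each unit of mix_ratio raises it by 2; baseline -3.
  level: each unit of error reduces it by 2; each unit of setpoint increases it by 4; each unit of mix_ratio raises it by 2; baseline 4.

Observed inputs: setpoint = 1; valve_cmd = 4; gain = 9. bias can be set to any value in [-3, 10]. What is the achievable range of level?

-74 to -22

Intervening on bias fixes its value directly, overriding its dependence on setpoint.
Substituting into the mix_ratio equation gives mix_ratio = -2*bias + 38.
error becomes -4*bias + 73.
So level = 4*bias - 62.
Linear in bias, so extremes are at the endpoints: bias = -3 gives level = -74; bias = 10 gives level = -22.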